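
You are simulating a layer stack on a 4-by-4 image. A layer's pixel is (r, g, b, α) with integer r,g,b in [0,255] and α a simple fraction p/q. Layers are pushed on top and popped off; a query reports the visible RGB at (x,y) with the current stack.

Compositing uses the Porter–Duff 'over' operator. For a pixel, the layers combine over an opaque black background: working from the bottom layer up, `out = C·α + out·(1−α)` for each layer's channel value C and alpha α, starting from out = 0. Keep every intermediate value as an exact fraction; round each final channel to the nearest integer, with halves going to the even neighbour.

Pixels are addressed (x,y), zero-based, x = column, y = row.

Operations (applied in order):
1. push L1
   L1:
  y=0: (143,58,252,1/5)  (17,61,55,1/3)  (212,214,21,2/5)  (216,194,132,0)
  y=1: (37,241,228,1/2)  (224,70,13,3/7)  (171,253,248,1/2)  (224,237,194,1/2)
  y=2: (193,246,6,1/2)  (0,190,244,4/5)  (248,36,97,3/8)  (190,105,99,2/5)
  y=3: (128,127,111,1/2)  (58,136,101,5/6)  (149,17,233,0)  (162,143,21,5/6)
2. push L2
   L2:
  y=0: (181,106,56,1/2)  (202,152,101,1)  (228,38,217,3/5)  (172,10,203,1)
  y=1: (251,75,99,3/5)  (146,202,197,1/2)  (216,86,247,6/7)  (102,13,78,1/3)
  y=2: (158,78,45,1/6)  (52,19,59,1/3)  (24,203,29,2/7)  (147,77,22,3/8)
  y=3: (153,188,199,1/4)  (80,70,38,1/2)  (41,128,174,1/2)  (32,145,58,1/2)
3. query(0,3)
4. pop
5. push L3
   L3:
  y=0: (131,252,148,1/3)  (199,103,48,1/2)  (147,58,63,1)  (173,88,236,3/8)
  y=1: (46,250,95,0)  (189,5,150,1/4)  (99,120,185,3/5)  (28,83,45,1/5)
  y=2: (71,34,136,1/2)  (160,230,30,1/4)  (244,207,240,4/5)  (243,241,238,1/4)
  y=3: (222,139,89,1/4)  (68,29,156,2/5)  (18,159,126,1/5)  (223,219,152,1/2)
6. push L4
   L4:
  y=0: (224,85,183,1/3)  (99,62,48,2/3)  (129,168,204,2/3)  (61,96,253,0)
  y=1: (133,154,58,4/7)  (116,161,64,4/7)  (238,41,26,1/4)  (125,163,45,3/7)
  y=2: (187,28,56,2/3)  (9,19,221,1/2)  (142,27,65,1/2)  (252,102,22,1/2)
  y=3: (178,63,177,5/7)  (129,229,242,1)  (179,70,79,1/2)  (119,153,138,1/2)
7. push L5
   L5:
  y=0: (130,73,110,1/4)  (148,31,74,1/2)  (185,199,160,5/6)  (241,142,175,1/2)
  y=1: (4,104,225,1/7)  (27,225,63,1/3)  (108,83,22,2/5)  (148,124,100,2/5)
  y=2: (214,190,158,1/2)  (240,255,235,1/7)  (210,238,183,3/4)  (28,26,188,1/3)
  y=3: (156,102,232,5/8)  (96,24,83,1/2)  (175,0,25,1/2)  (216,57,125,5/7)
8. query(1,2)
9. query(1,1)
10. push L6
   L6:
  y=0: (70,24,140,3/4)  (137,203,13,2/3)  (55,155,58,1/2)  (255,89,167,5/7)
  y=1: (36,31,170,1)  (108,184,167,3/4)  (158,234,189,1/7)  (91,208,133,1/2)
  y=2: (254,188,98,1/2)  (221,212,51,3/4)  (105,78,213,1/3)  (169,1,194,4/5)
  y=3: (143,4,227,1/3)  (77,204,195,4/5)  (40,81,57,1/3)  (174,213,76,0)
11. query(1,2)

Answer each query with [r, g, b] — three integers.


(0,3) stack=L1,L2; from [0,0,0]:
after L1 α=1/2: [64, 127/2, 111/2]
after L2 α=1/4: [345/4, 757/8, 731/8]
= [86, 95, 91]

(1,2) stack=L1,L3,L4,L5; from [0,0,0]:
L1 α=4/5: [0, 152, 976/5]
L3 α=1/4: [40, 343/2, 1539/10]
L4 α=1/2: [49/2, 381/4, 3749/20]
L5 α=1/7: [387/7, 1653/14, 13597/70]
= [55, 118, 194]

query (1,1) [L1,L3,L4,L5] — begin 0,0,0
after L1 α=3/7: [96, 30, 39/7]
after L3 α=1/4: [477/4, 95/4, 1167/28]
after L4 α=4/7: [3287/28, 2861/28, 10669/196]
after L5 α=1/3: [3665/42, 6011/42, 16843/294]
= [87, 143, 57]

(1,2) stack=L1,L3,L4,L5,L6; from [0,0,0]:
L1 α=4/5: [0, 152, 976/5]
L3 α=1/4: [40, 343/2, 1539/10]
L4 α=1/2: [49/2, 381/4, 3749/20]
L5 α=1/7: [387/7, 1653/14, 13597/70]
L6 α=3/4: [1257/7, 10557/56, 24307/280]
= [180, 189, 87]


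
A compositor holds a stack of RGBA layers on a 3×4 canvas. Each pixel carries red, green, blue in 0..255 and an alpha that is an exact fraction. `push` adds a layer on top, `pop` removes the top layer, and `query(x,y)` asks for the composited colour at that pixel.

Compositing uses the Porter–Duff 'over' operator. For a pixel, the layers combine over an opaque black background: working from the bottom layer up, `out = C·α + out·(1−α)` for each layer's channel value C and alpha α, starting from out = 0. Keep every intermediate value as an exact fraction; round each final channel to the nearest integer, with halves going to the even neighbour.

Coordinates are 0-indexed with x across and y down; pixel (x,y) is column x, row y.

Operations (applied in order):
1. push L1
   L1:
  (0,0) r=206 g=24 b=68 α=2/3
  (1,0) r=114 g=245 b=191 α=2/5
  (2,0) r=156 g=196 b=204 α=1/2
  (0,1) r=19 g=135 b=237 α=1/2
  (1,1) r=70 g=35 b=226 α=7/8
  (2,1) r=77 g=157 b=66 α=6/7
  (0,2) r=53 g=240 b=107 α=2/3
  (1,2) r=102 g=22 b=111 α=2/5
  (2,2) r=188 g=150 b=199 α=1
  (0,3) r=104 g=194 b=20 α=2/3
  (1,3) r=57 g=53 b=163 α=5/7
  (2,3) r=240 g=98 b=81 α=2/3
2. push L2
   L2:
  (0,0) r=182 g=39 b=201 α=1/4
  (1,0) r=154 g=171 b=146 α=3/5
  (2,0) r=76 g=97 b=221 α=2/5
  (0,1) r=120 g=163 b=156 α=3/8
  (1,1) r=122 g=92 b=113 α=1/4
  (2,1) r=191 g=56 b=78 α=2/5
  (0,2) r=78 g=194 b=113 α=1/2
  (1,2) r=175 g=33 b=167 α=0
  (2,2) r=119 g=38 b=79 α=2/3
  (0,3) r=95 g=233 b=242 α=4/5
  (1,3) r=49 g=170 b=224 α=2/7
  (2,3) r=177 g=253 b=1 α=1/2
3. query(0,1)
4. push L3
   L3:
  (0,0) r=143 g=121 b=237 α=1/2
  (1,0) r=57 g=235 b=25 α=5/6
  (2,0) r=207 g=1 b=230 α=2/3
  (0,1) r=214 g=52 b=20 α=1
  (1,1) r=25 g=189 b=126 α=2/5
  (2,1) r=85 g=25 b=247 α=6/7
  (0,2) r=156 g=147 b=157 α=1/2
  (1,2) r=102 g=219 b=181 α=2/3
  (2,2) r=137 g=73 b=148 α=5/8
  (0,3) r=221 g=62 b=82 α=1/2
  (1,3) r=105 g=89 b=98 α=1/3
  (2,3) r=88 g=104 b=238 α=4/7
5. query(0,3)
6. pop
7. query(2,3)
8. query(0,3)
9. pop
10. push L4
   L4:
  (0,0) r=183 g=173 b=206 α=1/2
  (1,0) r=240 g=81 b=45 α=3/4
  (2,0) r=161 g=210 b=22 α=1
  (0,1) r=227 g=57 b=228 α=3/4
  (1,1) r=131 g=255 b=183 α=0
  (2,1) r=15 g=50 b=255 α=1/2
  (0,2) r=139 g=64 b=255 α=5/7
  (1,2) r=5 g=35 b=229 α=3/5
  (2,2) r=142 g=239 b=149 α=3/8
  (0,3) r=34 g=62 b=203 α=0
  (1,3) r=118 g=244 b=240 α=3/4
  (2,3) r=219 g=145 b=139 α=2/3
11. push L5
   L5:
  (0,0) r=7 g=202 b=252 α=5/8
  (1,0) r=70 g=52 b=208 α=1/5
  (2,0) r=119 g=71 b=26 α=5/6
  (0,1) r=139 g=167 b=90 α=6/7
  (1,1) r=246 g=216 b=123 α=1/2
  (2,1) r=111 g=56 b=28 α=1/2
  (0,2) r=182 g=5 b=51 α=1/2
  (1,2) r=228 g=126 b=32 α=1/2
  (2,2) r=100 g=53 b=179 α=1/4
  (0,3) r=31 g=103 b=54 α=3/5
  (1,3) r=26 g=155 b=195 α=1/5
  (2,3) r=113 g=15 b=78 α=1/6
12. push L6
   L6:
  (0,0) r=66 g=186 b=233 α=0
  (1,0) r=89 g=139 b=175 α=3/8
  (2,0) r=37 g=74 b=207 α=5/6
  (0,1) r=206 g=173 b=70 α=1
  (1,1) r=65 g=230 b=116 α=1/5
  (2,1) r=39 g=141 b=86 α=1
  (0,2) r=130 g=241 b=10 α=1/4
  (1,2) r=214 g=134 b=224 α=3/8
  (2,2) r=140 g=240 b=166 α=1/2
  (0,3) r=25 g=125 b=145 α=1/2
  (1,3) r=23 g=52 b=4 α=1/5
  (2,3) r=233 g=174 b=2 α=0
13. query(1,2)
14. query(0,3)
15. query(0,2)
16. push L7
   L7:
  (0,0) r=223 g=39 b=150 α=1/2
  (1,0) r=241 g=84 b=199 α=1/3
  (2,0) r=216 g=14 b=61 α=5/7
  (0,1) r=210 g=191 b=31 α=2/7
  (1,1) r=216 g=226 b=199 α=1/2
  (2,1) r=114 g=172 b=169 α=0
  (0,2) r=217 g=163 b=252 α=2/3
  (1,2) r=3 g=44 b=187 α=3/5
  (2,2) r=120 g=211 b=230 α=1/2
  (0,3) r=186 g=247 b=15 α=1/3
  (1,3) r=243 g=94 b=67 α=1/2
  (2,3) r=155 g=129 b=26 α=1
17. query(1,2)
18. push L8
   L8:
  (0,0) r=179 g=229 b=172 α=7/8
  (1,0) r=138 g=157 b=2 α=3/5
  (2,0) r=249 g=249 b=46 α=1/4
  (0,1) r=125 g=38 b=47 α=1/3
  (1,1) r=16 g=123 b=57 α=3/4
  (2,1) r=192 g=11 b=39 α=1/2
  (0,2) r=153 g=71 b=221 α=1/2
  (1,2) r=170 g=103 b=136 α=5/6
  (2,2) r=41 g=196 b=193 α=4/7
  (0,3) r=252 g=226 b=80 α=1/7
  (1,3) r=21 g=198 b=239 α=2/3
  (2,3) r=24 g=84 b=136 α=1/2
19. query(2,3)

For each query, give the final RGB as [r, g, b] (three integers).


query (0,1) [L1,L2] — begin 0,0,0
L1 α=1/2: [19/2, 135/2, 237/2]
L2 α=3/8: [815/16, 1653/16, 2121/16]
= [51, 103, 133]

query (0,3) [L1,L2,L3] — begin 0,0,0
+L1 (α=2/3) → [208/3, 388/3, 40/3]
+L2 (α=4/5) → [1348/15, 3184/15, 2944/15]
+L3 (α=1/2) → [4663/30, 2057/15, 2087/15]
rounded: [155, 137, 139]

(2,3) stack=L1,L2; from [0,0,0]:
after L1 α=2/3: [160, 196/3, 54]
after L2 α=1/2: [337/2, 955/6, 55/2]
→ [168, 159, 28]

query (0,3) [L1,L2] — begin 0,0,0
L1 α=2/3: [208/3, 388/3, 40/3]
L2 α=4/5: [1348/15, 3184/15, 2944/15]
→ [90, 212, 196]

query (1,2) [L1,L4,L5,L6] — begin 0,0,0
+L1 (α=2/5) → [204/5, 44/5, 222/5]
+L4 (α=3/5) → [483/25, 613/25, 3879/25]
+L5 (α=1/2) → [6183/50, 3763/50, 4679/50]
+L6 (α=3/8) → [12603/80, 7783/80, 11399/80]
rounded: [158, 97, 142]

(0,3) stack=L1,L4,L5,L6; from [0,0,0]:
L1 α=2/3: [208/3, 388/3, 40/3]
L4 α=0: [208/3, 388/3, 40/3]
L5 α=3/5: [139/3, 1703/15, 566/15]
L6 α=1/2: [107/3, 1789/15, 2741/30]
→ [36, 119, 91]

at x=0,y=2 over L1,L4,L5,L6:
after L1 α=2/3: [106/3, 160, 214/3]
after L4 α=5/7: [2297/21, 640/7, 4253/21]
after L5 α=1/2: [6119/42, 675/14, 2662/21]
after L6 α=1/4: [7939/56, 5399/56, 683/7]
rounded: [142, 96, 98]

query (1,2) [L1,L4,L5,L6,L7] — begin 0,0,0
after L1 α=2/5: [204/5, 44/5, 222/5]
after L4 α=3/5: [483/25, 613/25, 3879/25]
after L5 α=1/2: [6183/50, 3763/50, 4679/50]
after L6 α=3/8: [12603/80, 7783/80, 11399/80]
after L7 α=3/5: [12963/200, 13063/200, 33839/200]
→ [65, 65, 169]

query (2,3) [L1,L4,L5,L6,L7,L8] — begin 0,0,0
+L1 (α=2/3) → [160, 196/3, 54]
+L4 (α=2/3) → [598/3, 1066/9, 332/3]
+L5 (α=1/6) → [3329/18, 5465/54, 947/9]
+L6 (α=0) → [3329/18, 5465/54, 947/9]
+L7 (α=1) → [155, 129, 26]
+L8 (α=1/2) → [179/2, 213/2, 81]
rounded: [90, 106, 81]


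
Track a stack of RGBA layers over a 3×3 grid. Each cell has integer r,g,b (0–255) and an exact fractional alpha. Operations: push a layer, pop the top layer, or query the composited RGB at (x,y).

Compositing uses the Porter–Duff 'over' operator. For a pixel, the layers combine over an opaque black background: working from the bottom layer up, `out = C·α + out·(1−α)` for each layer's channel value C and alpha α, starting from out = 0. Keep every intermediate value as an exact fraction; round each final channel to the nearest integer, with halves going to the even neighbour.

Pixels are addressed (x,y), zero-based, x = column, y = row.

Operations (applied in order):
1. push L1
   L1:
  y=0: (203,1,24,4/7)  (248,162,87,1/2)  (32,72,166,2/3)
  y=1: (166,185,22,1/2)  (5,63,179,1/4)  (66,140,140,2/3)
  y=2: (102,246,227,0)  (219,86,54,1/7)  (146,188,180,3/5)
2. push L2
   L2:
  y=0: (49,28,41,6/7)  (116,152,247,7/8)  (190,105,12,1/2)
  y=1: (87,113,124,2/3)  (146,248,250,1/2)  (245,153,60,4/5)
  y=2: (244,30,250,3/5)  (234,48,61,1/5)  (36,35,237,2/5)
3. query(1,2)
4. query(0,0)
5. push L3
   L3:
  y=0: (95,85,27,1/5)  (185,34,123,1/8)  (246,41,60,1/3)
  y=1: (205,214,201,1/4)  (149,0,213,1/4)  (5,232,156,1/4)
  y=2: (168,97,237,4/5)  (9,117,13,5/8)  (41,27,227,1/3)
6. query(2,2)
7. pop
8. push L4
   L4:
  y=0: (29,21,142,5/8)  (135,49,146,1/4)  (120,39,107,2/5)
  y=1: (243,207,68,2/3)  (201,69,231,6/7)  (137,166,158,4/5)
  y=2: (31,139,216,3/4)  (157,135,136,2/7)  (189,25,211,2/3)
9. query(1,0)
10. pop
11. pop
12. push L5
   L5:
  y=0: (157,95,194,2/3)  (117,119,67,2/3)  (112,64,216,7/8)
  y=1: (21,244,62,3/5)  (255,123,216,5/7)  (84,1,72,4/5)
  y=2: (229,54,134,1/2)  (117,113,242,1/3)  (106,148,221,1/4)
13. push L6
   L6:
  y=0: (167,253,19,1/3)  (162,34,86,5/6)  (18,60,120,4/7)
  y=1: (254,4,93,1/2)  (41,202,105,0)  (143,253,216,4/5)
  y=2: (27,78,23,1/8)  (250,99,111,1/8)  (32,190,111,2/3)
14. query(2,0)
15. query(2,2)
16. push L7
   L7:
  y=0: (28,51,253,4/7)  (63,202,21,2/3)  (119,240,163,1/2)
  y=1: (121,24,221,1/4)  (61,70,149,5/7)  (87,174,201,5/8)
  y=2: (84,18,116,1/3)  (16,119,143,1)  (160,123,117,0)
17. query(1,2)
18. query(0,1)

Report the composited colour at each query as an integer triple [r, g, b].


(1,2) stack=L1,L2; from [0,0,0]:
L1 α=1/7: [219/7, 86/7, 54/7]
L2 α=1/5: [2514/35, 136/7, 643/35]
→ [72, 19, 18]

at x=0,y=0 over L1,L2:
after L1 α=4/7: [116, 4/7, 96/7]
after L2 α=6/7: [410/7, 1180/49, 1818/49]
rounded: [59, 24, 37]

(2,2) stack=L1,L2,L3; from [0,0,0]:
+L1 (α=3/5) → [438/5, 564/5, 108]
+L2 (α=2/5) → [1674/25, 2042/25, 798/5]
+L3 (α=1/3) → [4373/75, 4759/75, 2731/15]
rounded: [58, 63, 182]

at x=1,y=0 over L1,L2,L4:
L1 α=1/2: [124, 81, 87/2]
L2 α=7/8: [117, 1145/8, 3545/16]
L4 α=1/4: [243/2, 3827/32, 12971/64]
= [122, 120, 203]

(2,0) stack=L1,L5,L6; from [0,0,0]:
after L1 α=2/3: [64/3, 48, 332/3]
after L5 α=7/8: [302/3, 62, 1217/6]
after L6 α=4/7: [374/7, 426/7, 311/2]
rounded: [53, 61, 156]

(2,2) stack=L1,L5,L6; from [0,0,0]:
L1 α=3/5: [438/5, 564/5, 108]
L5 α=1/4: [461/5, 608/5, 545/4]
L6 α=2/3: [781/15, 836/5, 1433/12]
→ [52, 167, 119]

(1,2) stack=L1,L5,L6,L7; from [0,0,0]:
L1 α=1/7: [219/7, 86/7, 54/7]
L5 α=1/3: [419/7, 321/7, 1802/21]
L6 α=1/8: [669/8, 105/2, 2135/24]
L7 α=1: [16, 119, 143]
rounded: [16, 119, 143]

query (0,1) [L1,L5,L6,L7] — begin 0,0,0
+L1 (α=1/2) → [83, 185/2, 11]
+L5 (α=3/5) → [229/5, 917/5, 208/5]
+L6 (α=1/2) → [1499/10, 937/10, 673/10]
+L7 (α=1/4) → [5707/40, 3051/40, 4229/40]
rounded: [143, 76, 106]


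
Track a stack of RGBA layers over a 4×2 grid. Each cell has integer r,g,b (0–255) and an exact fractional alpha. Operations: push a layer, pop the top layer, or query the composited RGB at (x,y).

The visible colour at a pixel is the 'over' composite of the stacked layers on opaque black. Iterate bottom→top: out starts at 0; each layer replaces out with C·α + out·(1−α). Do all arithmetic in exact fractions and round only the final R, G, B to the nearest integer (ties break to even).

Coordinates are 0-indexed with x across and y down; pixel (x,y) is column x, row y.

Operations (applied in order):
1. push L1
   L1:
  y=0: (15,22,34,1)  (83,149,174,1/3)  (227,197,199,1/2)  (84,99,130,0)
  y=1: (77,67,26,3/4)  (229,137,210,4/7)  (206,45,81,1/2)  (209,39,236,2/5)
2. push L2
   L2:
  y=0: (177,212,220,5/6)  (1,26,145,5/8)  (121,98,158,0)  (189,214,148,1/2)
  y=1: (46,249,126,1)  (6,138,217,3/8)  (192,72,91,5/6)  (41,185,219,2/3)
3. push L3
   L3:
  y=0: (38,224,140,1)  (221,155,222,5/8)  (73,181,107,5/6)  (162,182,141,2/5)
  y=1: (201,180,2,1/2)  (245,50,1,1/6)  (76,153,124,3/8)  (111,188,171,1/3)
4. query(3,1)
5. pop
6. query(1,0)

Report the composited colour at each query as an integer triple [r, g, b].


query (3,1) [L1,L2,L3] — begin 0,0,0
after L1 α=2/5: [418/5, 78/5, 472/5]
after L2 α=2/3: [276/5, 1928/15, 2662/15]
after L3 α=1/3: [369/5, 6676/45, 7889/45]
= [74, 148, 175]

at x=1,y=0 over L1,L2:
L1 α=1/3: [83/3, 149/3, 58]
L2 α=5/8: [11, 279/8, 899/8]
rounded: [11, 35, 112]


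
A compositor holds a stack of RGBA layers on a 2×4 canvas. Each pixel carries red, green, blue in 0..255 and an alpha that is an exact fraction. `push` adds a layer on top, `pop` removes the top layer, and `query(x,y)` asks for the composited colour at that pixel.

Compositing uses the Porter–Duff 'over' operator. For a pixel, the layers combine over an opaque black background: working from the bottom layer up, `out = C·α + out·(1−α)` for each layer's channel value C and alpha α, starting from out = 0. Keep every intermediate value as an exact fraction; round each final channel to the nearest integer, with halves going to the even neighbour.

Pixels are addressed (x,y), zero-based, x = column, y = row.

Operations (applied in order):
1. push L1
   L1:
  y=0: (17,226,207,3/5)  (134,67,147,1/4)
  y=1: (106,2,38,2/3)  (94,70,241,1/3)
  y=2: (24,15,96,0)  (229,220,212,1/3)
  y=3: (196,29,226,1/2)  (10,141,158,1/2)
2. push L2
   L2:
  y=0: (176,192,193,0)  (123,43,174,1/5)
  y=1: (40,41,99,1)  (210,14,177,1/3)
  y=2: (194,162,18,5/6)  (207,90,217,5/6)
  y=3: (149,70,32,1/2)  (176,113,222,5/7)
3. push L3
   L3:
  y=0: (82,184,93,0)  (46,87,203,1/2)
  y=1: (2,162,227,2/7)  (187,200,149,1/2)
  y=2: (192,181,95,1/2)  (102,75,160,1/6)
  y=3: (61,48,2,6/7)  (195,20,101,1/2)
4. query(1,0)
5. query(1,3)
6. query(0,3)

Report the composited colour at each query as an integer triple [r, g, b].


at x=1,y=0 over L1,L2,L3:
L1 α=1/4: [67/2, 67/4, 147/4]
L2 α=1/5: [257/5, 22, 321/5]
L3 α=1/2: [487/10, 109/2, 668/5]
→ [49, 54, 134]

at x=1,y=3 over L1,L2,L3:
after L1 α=1/2: [5, 141/2, 79]
after L2 α=5/7: [890/7, 706/7, 1268/7]
after L3 α=1/2: [2255/14, 423/7, 1975/14]
= [161, 60, 141]

(0,3) stack=L1,L2,L3; from [0,0,0]:
after L1 α=1/2: [98, 29/2, 113]
after L2 α=1/2: [247/2, 169/4, 145/2]
after L3 α=6/7: [979/14, 1321/28, 169/14]
rounded: [70, 47, 12]


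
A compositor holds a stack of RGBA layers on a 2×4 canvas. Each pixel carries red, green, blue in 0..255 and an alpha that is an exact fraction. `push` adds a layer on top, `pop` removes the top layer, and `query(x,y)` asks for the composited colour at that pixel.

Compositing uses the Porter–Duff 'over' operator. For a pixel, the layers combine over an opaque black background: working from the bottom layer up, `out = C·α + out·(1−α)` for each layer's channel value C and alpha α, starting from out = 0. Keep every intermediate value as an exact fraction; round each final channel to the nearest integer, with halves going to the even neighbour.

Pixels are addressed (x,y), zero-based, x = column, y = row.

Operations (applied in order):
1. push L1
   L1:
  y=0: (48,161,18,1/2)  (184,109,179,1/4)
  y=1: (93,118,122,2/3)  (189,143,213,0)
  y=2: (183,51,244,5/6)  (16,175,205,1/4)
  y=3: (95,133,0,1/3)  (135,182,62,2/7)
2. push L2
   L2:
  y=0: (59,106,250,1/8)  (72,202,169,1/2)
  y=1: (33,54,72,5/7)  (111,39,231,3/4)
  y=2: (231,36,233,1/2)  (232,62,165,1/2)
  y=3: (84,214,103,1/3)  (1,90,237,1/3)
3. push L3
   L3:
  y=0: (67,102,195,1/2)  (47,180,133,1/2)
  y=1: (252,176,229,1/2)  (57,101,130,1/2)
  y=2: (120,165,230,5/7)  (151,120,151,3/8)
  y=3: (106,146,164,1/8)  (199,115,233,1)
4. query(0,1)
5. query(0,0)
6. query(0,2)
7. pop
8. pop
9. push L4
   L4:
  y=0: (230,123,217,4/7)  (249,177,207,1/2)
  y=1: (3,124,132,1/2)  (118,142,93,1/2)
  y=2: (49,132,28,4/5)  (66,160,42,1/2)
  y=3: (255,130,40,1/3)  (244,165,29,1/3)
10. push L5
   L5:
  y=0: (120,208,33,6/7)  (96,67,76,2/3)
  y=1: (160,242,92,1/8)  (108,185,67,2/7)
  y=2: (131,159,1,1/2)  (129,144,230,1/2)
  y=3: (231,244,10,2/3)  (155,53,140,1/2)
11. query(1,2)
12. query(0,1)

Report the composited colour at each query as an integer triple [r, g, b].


(0,1) stack=L1,L2,L3; from [0,0,0]:
after L1 α=2/3: [62, 236/3, 244/3]
after L2 α=5/7: [289/7, 1282/21, 224/3]
after L3 α=1/2: [2053/14, 2489/21, 911/6]
= [147, 119, 152]

query (0,0) [L1,L2,L3] — begin 0,0,0
+L1 (α=1/2) → [24, 161/2, 9]
+L2 (α=1/8) → [227/8, 1339/16, 313/8]
+L3 (α=1/2) → [763/16, 2971/32, 1873/16]
rounded: [48, 93, 117]

query (0,2) [L1,L2,L3] — begin 0,0,0
L1 α=5/6: [305/2, 85/2, 610/3]
L2 α=1/2: [767/4, 157/4, 1309/6]
L3 α=5/7: [281/2, 1807/14, 4759/21]
→ [140, 129, 227]

(1,2) stack=L1,L4,L5; from [0,0,0]:
L1 α=1/4: [4, 175/4, 205/4]
L4 α=1/2: [35, 815/8, 373/8]
L5 α=1/2: [82, 1967/16, 2213/16]
= [82, 123, 138]

query (0,1) [L1,L4,L5] — begin 0,0,0
+L1 (α=2/3) → [62, 236/3, 244/3]
+L4 (α=1/2) → [65/2, 304/3, 320/3]
+L5 (α=1/8) → [775/16, 1427/12, 629/6]
= [48, 119, 105]


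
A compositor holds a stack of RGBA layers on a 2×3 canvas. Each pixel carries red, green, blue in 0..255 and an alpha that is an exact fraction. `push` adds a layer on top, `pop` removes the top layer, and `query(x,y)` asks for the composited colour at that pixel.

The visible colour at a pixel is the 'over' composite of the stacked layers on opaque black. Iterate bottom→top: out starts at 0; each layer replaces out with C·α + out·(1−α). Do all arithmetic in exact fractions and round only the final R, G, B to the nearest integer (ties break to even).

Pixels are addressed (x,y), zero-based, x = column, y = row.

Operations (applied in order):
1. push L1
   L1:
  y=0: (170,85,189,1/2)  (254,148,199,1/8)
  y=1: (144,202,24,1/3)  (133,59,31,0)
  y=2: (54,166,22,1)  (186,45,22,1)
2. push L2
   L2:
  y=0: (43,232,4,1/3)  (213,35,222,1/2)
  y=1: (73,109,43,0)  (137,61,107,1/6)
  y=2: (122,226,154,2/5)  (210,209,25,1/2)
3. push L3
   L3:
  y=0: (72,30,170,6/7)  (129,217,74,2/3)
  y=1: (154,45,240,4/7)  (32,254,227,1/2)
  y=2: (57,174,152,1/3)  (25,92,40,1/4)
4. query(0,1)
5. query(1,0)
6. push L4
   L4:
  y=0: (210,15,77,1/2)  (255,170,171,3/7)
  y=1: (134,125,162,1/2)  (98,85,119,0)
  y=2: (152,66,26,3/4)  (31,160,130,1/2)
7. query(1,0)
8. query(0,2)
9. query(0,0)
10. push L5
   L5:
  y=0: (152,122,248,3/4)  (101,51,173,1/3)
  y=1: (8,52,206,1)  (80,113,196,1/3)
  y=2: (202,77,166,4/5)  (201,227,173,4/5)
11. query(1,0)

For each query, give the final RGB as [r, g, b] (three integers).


(0,1) stack=L1,L2,L3; from [0,0,0]:
L1 α=1/3: [48, 202/3, 8]
L2 α=0: [48, 202/3, 8]
L3 α=4/7: [760/7, 382/7, 984/7]
rounded: [109, 55, 141]

(1,0) stack=L1,L2,L3; from [0,0,0]:
L1 α=1/8: [127/4, 37/2, 199/8]
L2 α=1/2: [979/8, 107/4, 1975/16]
L3 α=2/3: [3043/24, 1843/12, 4343/48]
rounded: [127, 154, 90]

(1,0) stack=L1,L2,L3,L4; from [0,0,0]:
L1 α=1/8: [127/4, 37/2, 199/8]
L2 α=1/2: [979/8, 107/4, 1975/16]
L3 α=2/3: [3043/24, 1843/12, 4343/48]
L4 α=3/7: [7633/42, 3373/21, 10499/84]
→ [182, 161, 125]

at x=0,y=2 over L1,L2,L3,L4:
after L1 α=1: [54, 166, 22]
after L2 α=2/5: [406/5, 190, 374/5]
after L3 α=1/3: [1097/15, 554/3, 1508/15]
after L4 α=3/4: [7937/60, 287/3, 1339/30]
rounded: [132, 96, 45]

at x=0,y=0 over L1,L2,L3,L4:
+L1 (α=1/2) → [85, 85/2, 189/2]
+L2 (α=1/3) → [71, 317/3, 193/3]
+L3 (α=6/7) → [503/7, 857/21, 3253/21]
+L4 (α=1/2) → [1973/14, 586/21, 2435/21]
→ [141, 28, 116]

query (1,0) [L1,L2,L3,L4,L5] — begin 0,0,0
L1 α=1/8: [127/4, 37/2, 199/8]
L2 α=1/2: [979/8, 107/4, 1975/16]
L3 α=2/3: [3043/24, 1843/12, 4343/48]
L4 α=3/7: [7633/42, 3373/21, 10499/84]
L5 α=1/3: [9754/63, 7817/63, 17765/126]
= [155, 124, 141]


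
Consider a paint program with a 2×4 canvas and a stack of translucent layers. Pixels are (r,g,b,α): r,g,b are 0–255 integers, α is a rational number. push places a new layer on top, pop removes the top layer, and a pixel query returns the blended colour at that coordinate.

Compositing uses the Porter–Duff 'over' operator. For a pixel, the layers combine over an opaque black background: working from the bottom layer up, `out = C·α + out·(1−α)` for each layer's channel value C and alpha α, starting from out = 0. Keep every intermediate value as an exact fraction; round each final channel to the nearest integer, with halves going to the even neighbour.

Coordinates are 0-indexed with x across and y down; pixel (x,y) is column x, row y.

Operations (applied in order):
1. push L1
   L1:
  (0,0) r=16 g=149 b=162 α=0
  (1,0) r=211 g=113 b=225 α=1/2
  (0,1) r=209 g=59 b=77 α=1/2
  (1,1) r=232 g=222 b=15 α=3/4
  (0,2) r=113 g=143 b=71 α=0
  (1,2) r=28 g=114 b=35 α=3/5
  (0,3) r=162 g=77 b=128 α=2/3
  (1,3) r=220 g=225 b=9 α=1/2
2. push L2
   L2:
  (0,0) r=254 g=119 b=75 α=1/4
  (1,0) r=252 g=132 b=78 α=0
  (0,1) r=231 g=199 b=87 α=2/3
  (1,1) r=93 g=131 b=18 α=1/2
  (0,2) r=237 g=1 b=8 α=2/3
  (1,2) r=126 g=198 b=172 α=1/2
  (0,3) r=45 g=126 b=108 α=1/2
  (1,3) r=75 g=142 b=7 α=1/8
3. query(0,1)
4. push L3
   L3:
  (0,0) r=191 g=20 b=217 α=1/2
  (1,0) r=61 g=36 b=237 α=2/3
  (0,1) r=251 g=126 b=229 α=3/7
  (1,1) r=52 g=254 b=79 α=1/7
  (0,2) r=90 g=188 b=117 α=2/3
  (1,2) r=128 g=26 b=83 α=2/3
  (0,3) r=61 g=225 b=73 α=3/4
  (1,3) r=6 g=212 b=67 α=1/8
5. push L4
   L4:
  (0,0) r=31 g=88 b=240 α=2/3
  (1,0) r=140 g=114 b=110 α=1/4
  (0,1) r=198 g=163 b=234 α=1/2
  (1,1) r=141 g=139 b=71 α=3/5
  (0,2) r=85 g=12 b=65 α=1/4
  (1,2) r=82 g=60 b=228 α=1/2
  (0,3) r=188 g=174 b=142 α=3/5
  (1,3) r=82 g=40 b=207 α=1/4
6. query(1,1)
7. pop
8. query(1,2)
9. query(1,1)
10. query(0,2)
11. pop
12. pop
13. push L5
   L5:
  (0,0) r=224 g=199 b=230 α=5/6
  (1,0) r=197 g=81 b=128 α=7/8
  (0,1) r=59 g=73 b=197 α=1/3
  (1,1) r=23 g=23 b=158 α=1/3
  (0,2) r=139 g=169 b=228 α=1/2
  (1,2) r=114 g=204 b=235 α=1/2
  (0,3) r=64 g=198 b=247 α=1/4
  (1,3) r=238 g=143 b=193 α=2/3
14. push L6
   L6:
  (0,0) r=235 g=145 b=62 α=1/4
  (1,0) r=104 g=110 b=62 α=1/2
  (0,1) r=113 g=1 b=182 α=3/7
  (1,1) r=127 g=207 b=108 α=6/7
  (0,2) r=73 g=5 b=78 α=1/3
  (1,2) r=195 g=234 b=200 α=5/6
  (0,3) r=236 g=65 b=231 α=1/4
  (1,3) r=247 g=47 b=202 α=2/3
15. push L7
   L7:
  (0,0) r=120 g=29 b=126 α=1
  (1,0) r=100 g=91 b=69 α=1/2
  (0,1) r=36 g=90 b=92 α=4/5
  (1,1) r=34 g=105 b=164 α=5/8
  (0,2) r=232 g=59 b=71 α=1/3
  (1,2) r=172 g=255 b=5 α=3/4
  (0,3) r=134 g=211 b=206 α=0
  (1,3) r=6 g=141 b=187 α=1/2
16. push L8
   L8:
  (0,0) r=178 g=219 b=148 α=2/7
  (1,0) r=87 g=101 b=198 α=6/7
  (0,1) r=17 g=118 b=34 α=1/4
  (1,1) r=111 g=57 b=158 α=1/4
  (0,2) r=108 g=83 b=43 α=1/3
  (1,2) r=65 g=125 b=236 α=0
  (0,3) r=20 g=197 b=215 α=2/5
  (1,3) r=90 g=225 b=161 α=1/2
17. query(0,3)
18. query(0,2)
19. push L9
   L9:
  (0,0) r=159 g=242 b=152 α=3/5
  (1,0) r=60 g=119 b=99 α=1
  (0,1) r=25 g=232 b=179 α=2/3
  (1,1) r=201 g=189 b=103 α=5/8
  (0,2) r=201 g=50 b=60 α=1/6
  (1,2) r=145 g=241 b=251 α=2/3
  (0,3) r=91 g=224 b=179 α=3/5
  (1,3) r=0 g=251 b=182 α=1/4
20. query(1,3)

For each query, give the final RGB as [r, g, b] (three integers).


at x=0,y=1 over L1,L2:
+L1 (α=1/2) → [209/2, 59/2, 77/2]
+L2 (α=2/3) → [1133/6, 285/2, 425/6]
rounded: [189, 142, 71]

(1,1) stack=L1,L2,L3,L4; from [0,0,0]:
L1 α=3/4: [174, 333/2, 45/4]
L2 α=1/2: [267/2, 595/4, 117/8]
L3 α=1/7: [853/7, 2293/14, 667/28]
L4 α=3/5: [4667/35, 5212/35, 3649/70]
rounded: [133, 149, 52]

(1,2) stack=L1,L2,L3; from [0,0,0]:
+L1 (α=3/5) → [84/5, 342/5, 21]
+L2 (α=1/2) → [357/5, 666/5, 193/2]
+L3 (α=2/3) → [1637/15, 926/15, 175/2]
= [109, 62, 88]

query (1,1) [L1,L2,L3] — begin 0,0,0
L1 α=3/4: [174, 333/2, 45/4]
L2 α=1/2: [267/2, 595/4, 117/8]
L3 α=1/7: [853/7, 2293/14, 667/28]
rounded: [122, 164, 24]

at x=0,y=2 over L1,L2,L3:
L1 α=0: [0, 0, 0]
L2 α=2/3: [158, 2/3, 16/3]
L3 α=2/3: [338/3, 1130/9, 718/9]
→ [113, 126, 80]

(0,3) stack=L1,L5,L6,L7,L8; from [0,0,0]:
after L1 α=2/3: [108, 154/3, 256/3]
after L5 α=1/4: [97, 88, 503/4]
after L6 α=1/4: [527/4, 329/4, 2433/16]
after L7 α=0: [527/4, 329/4, 2433/16]
after L8 α=2/5: [1741/20, 2563/20, 14179/80]
= [87, 128, 177]

(0,2) stack=L1,L5,L6,L7,L8; from [0,0,0]:
L1 α=0: [0, 0, 0]
L5 α=1/2: [139/2, 169/2, 114]
L6 α=1/3: [212/3, 58, 102]
L7 α=1/3: [1120/9, 175/3, 275/3]
L8 α=1/3: [3212/27, 599/9, 679/9]
= [119, 67, 75]

query (1,3) [L1,L5,L6,L7,L8,L9] — begin 0,0,0
L1 α=1/2: [110, 225/2, 9/2]
L5 α=2/3: [586/3, 797/6, 781/6]
L6 α=2/3: [2068/9, 1361/18, 3205/18]
L7 α=1/2: [1061/9, 3899/36, 6571/36]
L8 α=1/2: [1871/18, 11999/72, 12367/72]
L9 α=1/4: [1871/24, 18023/96, 16735/96]
rounded: [78, 188, 174]


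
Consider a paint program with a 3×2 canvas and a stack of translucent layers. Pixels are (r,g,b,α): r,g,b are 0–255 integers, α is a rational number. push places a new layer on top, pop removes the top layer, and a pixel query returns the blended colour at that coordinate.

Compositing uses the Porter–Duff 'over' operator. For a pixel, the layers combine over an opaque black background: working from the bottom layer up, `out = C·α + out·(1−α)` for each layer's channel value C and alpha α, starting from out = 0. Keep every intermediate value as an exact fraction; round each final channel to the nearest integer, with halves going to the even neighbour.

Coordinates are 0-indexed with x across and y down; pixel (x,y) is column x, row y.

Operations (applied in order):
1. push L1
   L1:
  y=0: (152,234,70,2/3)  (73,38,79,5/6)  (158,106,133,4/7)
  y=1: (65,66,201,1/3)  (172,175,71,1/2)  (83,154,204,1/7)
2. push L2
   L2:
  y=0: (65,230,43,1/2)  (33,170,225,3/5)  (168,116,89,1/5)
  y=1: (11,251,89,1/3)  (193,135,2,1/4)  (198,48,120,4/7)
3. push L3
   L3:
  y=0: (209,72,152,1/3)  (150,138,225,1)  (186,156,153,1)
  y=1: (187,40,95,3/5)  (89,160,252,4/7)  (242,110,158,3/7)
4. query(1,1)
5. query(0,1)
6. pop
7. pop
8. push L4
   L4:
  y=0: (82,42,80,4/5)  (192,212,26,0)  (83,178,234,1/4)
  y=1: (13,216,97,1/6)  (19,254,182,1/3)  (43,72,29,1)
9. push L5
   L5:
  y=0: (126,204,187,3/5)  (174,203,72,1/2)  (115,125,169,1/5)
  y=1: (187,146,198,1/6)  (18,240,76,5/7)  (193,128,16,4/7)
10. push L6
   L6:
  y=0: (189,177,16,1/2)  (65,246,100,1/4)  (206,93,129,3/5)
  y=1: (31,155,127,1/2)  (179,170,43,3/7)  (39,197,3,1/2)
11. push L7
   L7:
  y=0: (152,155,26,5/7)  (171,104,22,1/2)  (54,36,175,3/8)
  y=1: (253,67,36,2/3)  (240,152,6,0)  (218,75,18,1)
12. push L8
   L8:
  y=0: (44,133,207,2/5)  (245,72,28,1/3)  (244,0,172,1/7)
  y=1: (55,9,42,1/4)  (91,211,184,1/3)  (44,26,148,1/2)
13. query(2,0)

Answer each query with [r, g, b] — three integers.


(1,1) stack=L1,L2,L3; from [0,0,0]:
+L1 (α=1/2) → [86, 175/2, 71/2]
+L2 (α=1/4) → [451/4, 795/8, 217/8]
+L3 (α=4/7) → [2777/28, 7505/56, 1245/8]
→ [99, 134, 156]

at x=0,y=1 over L1,L2,L3:
+L1 (α=1/3) → [65/3, 22, 67]
+L2 (α=1/3) → [163/9, 295/3, 223/3]
+L3 (α=3/5) → [1075/9, 190/3, 1301/15]
= [119, 63, 87]

at x=2,y=0 over L1,L4,L5,L6,L7,L8:
after L1 α=4/7: [632/7, 424/7, 76]
after L4 α=1/4: [2477/28, 1259/14, 231/2]
after L5 α=1/5: [3282/35, 3393/35, 631/5]
after L6 α=3/5: [28194/175, 16551/175, 3197/25]
after L7 α=3/8: [4233/35, 20331/280, 2911/20]
after L8 α=1/7: [33938/245, 60993/980, 10453/70]
= [139, 62, 149]


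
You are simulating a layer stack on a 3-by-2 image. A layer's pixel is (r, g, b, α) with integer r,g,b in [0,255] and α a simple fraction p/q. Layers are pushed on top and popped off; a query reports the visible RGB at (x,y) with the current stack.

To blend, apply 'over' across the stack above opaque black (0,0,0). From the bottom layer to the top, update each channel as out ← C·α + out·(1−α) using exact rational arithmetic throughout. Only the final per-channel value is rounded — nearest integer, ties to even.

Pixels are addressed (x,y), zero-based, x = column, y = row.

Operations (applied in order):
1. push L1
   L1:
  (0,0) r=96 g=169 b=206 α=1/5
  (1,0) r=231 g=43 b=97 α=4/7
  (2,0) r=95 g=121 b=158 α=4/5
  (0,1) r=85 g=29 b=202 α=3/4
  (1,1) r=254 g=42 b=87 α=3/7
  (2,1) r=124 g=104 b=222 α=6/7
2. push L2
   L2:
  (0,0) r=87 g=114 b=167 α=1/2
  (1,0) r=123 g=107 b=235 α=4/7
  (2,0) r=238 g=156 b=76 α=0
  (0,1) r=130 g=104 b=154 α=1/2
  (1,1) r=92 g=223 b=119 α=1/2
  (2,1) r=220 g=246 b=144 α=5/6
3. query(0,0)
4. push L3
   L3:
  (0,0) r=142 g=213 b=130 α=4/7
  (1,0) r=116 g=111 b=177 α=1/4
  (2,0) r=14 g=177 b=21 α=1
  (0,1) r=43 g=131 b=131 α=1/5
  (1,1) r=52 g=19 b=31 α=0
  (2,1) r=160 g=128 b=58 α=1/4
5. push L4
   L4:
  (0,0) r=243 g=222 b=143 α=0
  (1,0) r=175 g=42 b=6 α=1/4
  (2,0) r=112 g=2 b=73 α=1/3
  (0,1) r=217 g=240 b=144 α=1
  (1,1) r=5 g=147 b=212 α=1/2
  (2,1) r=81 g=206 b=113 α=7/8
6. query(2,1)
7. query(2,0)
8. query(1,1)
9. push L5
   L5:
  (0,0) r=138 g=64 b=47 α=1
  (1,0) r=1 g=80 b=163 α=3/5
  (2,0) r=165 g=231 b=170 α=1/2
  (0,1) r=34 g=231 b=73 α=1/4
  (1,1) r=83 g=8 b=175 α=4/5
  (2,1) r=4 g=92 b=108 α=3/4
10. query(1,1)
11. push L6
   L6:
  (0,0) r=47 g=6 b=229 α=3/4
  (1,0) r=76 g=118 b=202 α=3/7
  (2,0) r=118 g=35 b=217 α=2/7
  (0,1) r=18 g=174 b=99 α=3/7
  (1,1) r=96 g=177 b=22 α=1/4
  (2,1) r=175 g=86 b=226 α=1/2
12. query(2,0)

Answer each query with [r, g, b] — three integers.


(0,0) stack=L1,L2; from [0,0,0]:
after L1 α=1/5: [96/5, 169/5, 206/5]
after L2 α=1/2: [531/10, 739/10, 1041/10]
→ [53, 74, 104]

(2,1) stack=L1,L2,L3,L4; from [0,0,0]:
after L1 α=6/7: [744/7, 624/7, 1332/7]
after L2 α=5/6: [4222/21, 1539/7, 1062/7]
after L3 α=1/4: [2671/14, 5513/28, 898/7]
after L4 α=7/8: [10609/112, 45889/224, 6435/56]
→ [95, 205, 115]

at x=2,y=0 over L1,L2,L3,L4:
after L1 α=4/5: [76, 484/5, 632/5]
after L2 α=0: [76, 484/5, 632/5]
after L3 α=1: [14, 177, 21]
after L4 α=1/3: [140/3, 356/3, 115/3]
rounded: [47, 119, 38]

at x=1,y=1 over L1,L2,L3,L4:
after L1 α=3/7: [762/7, 18, 261/7]
after L2 α=1/2: [703/7, 241/2, 547/7]
after L3 α=0: [703/7, 241/2, 547/7]
after L4 α=1/2: [369/7, 535/4, 2031/14]
rounded: [53, 134, 145]

query (1,1) [L1,L2,L3,L4,L5] — begin 0,0,0
+L1 (α=3/7) → [762/7, 18, 261/7]
+L2 (α=1/2) → [703/7, 241/2, 547/7]
+L3 (α=0) → [703/7, 241/2, 547/7]
+L4 (α=1/2) → [369/7, 535/4, 2031/14]
+L5 (α=4/5) → [2693/35, 663/20, 11831/70]
= [77, 33, 169]

(2,0) stack=L1,L2,L3,L4,L5,L6; from [0,0,0]:
L1 α=4/5: [76, 484/5, 632/5]
L2 α=0: [76, 484/5, 632/5]
L3 α=1: [14, 177, 21]
L4 α=1/3: [140/3, 356/3, 115/3]
L5 α=1/2: [635/6, 1049/6, 625/6]
L6 α=2/7: [4591/42, 5665/42, 5729/42]
rounded: [109, 135, 136]


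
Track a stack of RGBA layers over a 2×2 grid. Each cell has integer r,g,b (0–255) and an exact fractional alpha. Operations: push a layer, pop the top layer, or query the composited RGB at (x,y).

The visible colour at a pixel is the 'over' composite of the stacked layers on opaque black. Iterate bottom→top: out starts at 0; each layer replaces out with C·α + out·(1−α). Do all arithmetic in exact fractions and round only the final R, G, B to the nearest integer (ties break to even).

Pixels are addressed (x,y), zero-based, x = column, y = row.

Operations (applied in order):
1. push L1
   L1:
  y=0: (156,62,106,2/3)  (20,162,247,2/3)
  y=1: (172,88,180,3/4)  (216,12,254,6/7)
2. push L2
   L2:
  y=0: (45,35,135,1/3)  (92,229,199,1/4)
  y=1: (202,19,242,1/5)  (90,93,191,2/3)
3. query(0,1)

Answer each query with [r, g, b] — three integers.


(0,1) stack=L1,L2; from [0,0,0]:
+L1 (α=3/4) → [129, 66, 135]
+L2 (α=1/5) → [718/5, 283/5, 782/5]
rounded: [144, 57, 156]


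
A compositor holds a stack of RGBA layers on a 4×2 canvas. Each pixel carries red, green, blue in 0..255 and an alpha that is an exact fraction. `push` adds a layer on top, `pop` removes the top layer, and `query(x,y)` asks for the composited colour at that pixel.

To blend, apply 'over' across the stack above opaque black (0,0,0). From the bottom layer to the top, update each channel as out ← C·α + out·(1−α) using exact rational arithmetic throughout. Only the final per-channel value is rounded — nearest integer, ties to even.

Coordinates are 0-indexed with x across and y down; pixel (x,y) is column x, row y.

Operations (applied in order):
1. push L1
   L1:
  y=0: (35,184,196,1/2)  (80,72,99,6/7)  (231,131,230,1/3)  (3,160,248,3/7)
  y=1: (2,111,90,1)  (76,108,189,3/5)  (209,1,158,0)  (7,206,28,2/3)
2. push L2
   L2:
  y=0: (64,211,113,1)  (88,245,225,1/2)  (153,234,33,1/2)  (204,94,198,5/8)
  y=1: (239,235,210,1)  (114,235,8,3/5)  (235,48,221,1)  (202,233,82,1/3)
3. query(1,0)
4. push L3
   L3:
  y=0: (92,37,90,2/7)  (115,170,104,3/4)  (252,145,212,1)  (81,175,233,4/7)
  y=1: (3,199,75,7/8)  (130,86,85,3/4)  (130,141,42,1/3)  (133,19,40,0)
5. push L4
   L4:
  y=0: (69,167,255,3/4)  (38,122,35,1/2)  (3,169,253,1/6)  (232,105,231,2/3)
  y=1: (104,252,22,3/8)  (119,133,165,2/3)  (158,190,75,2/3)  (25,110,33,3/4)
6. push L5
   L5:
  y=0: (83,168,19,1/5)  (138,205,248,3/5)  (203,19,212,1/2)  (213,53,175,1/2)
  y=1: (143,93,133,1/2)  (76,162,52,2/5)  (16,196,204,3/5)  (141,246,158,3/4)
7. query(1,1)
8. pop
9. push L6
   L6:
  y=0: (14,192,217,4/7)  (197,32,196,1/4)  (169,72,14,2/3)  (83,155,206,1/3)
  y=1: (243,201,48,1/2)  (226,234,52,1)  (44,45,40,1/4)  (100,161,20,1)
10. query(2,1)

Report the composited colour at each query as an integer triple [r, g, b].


(1,0) stack=L1,L2; from [0,0,0]:
L1 α=6/7: [480/7, 432/7, 594/7]
L2 α=1/2: [548/7, 2147/14, 2169/14]
rounded: [78, 153, 155]

at x=1,y=1 over L1,L2,L3,L4,L5:
L1 α=3/5: [228/5, 324/5, 567/5]
L2 α=3/5: [2166/25, 4173/25, 1254/25]
L3 α=3/4: [2979/25, 10623/100, 7629/100]
L4 α=2/3: [8929/75, 37223/300, 13543/100]
L5 α=2/5: [12729/125, 69623/500, 51029/500]
→ [102, 139, 102]

(2,1) stack=L1,L2,L3,L4,L6; from [0,0,0]:
after L1 α=0: [0, 0, 0]
after L2 α=1: [235, 48, 221]
after L3 α=1/3: [200, 79, 484/3]
after L4 α=2/3: [172, 153, 934/9]
after L6 α=1/4: [140, 126, 527/6]
rounded: [140, 126, 88]


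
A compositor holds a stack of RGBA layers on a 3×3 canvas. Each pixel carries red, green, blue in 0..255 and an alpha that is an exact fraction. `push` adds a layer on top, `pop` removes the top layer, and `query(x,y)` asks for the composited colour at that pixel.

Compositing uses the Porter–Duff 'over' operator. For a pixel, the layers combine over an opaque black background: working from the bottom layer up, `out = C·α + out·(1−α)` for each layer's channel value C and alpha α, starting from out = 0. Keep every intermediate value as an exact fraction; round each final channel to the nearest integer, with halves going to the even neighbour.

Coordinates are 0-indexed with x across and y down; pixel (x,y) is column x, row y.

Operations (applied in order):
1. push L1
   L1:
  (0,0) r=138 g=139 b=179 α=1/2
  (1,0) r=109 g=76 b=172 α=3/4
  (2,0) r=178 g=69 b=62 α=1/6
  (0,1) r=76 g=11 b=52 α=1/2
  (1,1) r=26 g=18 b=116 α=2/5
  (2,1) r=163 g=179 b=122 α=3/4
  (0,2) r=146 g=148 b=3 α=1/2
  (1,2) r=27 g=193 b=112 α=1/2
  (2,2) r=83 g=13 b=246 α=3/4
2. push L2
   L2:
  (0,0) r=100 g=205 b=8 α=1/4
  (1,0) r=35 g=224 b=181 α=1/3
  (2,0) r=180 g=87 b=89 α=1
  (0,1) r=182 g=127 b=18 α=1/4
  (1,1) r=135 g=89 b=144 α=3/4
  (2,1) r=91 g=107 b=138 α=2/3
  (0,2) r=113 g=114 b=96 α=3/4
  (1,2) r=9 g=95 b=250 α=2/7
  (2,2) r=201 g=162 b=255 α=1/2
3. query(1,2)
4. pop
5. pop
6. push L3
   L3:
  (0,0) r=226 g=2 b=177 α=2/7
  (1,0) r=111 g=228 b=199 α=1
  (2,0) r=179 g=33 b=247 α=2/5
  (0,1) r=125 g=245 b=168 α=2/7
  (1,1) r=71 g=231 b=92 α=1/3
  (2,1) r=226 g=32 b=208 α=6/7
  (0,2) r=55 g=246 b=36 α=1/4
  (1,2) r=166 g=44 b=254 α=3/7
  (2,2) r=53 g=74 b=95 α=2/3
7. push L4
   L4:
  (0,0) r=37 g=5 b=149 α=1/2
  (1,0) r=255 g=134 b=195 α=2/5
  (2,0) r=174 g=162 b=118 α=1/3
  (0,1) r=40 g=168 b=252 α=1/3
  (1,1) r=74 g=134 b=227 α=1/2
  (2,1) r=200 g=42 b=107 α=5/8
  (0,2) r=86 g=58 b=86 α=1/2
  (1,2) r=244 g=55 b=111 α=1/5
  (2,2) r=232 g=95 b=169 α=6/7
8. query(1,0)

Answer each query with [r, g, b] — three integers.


query (1,2) [L1,L2] — begin 0,0,0
L1 α=1/2: [27/2, 193/2, 56]
L2 α=2/7: [171/14, 1345/14, 780/7]
→ [12, 96, 111]

at x=1,y=0 over L3,L4:
L3 α=1: [111, 228, 199]
L4 α=2/5: [843/5, 952/5, 987/5]
= [169, 190, 197]


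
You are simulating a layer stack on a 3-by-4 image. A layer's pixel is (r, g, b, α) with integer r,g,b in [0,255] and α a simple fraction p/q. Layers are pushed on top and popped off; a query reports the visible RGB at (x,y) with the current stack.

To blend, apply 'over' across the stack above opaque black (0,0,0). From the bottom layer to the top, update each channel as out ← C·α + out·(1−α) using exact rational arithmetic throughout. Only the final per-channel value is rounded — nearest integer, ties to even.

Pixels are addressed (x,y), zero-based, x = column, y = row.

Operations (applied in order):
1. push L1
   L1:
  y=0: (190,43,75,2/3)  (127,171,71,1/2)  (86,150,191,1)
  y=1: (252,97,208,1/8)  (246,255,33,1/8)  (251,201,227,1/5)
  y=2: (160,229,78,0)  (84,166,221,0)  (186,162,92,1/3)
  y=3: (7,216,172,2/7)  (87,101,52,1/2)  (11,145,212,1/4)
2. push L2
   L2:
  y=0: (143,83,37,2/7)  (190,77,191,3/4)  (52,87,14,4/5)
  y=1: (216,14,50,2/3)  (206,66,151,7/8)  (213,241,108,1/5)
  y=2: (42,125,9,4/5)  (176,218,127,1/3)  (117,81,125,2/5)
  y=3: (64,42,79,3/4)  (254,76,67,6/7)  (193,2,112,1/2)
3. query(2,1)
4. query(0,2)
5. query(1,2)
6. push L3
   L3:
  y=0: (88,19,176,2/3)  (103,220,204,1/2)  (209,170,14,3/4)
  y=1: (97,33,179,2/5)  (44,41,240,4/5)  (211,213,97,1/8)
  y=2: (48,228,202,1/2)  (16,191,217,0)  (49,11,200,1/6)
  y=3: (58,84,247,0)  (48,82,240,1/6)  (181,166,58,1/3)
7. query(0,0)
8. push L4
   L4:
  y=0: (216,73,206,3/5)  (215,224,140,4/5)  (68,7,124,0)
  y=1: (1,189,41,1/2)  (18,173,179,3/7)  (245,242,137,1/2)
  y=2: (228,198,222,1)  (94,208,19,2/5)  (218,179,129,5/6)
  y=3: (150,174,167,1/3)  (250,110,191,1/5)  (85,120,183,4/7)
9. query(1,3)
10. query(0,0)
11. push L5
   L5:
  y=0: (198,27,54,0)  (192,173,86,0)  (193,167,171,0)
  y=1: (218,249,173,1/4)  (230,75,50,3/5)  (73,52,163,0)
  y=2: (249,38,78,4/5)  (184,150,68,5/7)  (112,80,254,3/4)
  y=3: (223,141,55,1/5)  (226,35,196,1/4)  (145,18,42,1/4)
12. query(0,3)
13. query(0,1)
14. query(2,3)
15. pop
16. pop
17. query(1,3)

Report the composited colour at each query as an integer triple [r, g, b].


at x=2,y=1 over L1,L2:
L1 α=1/5: [251/5, 201/5, 227/5]
L2 α=1/5: [2069/25, 2009/25, 1448/25]
= [83, 80, 58]

query (0,2) [L1,L2] — begin 0,0,0
L1 α=0: [0, 0, 0]
L2 α=4/5: [168/5, 100, 36/5]
rounded: [34, 100, 7]

at x=1,y=2 over L1,L2:
L1 α=0: [0, 0, 0]
L2 α=1/3: [176/3, 218/3, 127/3]
→ [59, 73, 42]

(0,0) stack=L1,L2,L3; from [0,0,0]:
+L1 (α=2/3) → [380/3, 86/3, 50]
+L2 (α=2/7) → [394/3, 928/21, 324/7]
+L3 (α=2/3) → [922/9, 1726/63, 2788/21]
= [102, 27, 133]

query (1,3) [L1,L2,L3,L4] — begin 0,0,0
L1 α=1/2: [87/2, 101/2, 26]
L2 α=6/7: [3135/14, 1013/14, 428/7]
L3 α=1/6: [5449/28, 2071/28, 1910/21]
L4 α=1/5: [7199/35, 2841/35, 11651/105]
rounded: [206, 81, 111]

query (0,0) [L1,L2,L3,L4] — begin 0,0,0
+L1 (α=2/3) → [380/3, 86/3, 50]
+L2 (α=2/7) → [394/3, 928/21, 324/7]
+L3 (α=2/3) → [922/9, 1726/63, 2788/21]
+L4 (α=3/5) → [7676/45, 17249/315, 18554/105]
rounded: [171, 55, 177]

at x=0,y=3 over L1,L2,L3,L4,L5:
+L1 (α=2/7) → [2, 432/7, 344/7]
+L2 (α=3/4) → [97/2, 657/14, 2003/28]
+L3 (α=0) → [97/2, 657/14, 2003/28]
+L4 (α=1/3) → [247/3, 625/7, 1447/14]
+L5 (α=1/5) → [1657/15, 3487/35, 3279/35]
rounded: [110, 100, 94]

query (0,1) [L1,L2,L3,L4,L5] — begin 0,0,0
L1 α=1/8: [63/2, 97/8, 26]
L2 α=2/3: [309/2, 107/8, 42]
L3 α=2/5: [263/2, 849/40, 484/5]
L4 α=1/2: [265/4, 8409/80, 689/10]
L5 α=1/4: [1667/16, 45147/320, 3797/40]
rounded: [104, 141, 95]

query (2,3) [L1,L2,L3,L4,L5] — begin 0,0,0
L1 α=1/4: [11/4, 145/4, 53]
L2 α=1/2: [783/8, 153/8, 165/2]
L3 α=1/3: [1507/12, 817/12, 223/3]
L4 α=4/7: [2867/28, 391/4, 955/7]
L5 α=1/4: [12661/112, 1245/16, 3159/28]
→ [113, 78, 113]

query (1,3) [L1,L2,L3] — begin 0,0,0
L1 α=1/2: [87/2, 101/2, 26]
L2 α=6/7: [3135/14, 1013/14, 428/7]
L3 α=1/6: [5449/28, 2071/28, 1910/21]
= [195, 74, 91]
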